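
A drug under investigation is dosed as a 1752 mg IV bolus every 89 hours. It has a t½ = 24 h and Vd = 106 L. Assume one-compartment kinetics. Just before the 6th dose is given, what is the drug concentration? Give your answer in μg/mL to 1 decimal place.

f = (1/2)^(τ/t½) = (1/2)^(89/24) ≈ 0.0765.
C₀ = D/Vd = 1752/106 ≈ 16.528 μg/mL.
Before the 6th dose, 5 doses have been given. Superposition: Cmin = C₀·(f + f² + … + f^5).
≈ 16.528 × (0.0765 + 0.0059 + 0.0004 + 0.0000 + 0.0000) ≈ 16.528 × 0.0828 ≈ 1.369 μg/mL.

1.4 μg/mL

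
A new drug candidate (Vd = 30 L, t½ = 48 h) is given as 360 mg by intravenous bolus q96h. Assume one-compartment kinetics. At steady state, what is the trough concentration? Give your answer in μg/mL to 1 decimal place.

4.0 μg/mL

The dosing interval is 2 half-lives, so f = 2^(−2) = 0.25.
Accumulation ratio R = 1/(1 − f) = 1/0.75 = 4/3.
Single-dose peak C₀ = D/Vd = 360/30 = 12 μg/mL.
Steady-state peak Cmax,ss = C₀·R = 12 × 4/3 ≈ 16.000 μg/mL.
Steady-state trough Cmin,ss = Cmax,ss·f ≈ 16.000 × 0.25 ≈ 4.000 μg/mL.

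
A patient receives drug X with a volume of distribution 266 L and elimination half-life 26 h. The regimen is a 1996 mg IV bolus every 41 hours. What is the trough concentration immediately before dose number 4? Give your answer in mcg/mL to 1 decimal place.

f = (1/2)^(τ/t½) = (1/2)^(41/26) ≈ 0.3352.
C₀ = D/Vd = 1996/266 ≈ 7.504 mcg/mL.
Before the 4th dose, 3 doses have been given. Superposition: Cmin = C₀·(f + f² + … + f^3).
≈ 7.504 × (0.3352 + 0.1124 + 0.0377) ≈ 7.504 × 0.4853 ≈ 3.642 mcg/mL.

3.6 mcg/mL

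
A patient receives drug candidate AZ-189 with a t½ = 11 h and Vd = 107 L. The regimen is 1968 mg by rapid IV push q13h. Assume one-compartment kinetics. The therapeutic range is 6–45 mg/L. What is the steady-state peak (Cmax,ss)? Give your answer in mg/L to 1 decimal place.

k = ln2/t½ = ln2/11 ≈ 0.063013 h⁻¹; fraction remaining f = e^(−kτ) = e^(−0.063013×13) ≈ 0.4408.
At steady state, accumulation factor R = 1/(1 − e^(−kτ)) ≈ 1.7883.
Single-dose peak C₀ = D/Vd = 1968/107 ≈ 18.393 mg/L.
Steady-state peak Cmax,ss = C₀·R ≈ 18.393 × 1.7883 ≈ 32.892 mg/L.
Peak 32.9 mg/L vs MTC 45 mg/L: below toxic threshold.

32.9 mg/L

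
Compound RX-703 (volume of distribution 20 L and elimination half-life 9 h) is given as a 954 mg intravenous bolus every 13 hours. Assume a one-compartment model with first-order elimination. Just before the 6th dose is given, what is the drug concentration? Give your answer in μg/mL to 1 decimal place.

f = (1/2)^(τ/t½) = (1/2)^(13/9) ≈ 0.3674.
C₀ = D/Vd = 954/20 ≈ 47.700 μg/mL.
Before the 6th dose, 5 doses have been given. Superposition: Cmin = C₀·(f + f² + … + f^5).
≈ 47.700 × (0.3674 + 0.1350 + 0.0496 + 0.0182 + 0.0067) ≈ 47.700 × 0.5769 ≈ 27.518 μg/mL.

27.5 μg/mL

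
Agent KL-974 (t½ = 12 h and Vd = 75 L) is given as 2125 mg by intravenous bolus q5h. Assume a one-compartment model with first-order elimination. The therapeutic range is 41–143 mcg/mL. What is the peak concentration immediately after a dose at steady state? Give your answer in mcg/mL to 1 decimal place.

k = ln2/t½ = ln2/12 ≈ 0.057762 h⁻¹; fraction remaining f = e^(−kτ) = e^(−0.057762×5) ≈ 0.7492.
At steady state, accumulation factor R = 1/(1 − e^(−kτ)) ≈ 3.9872.
Each bolus raises the concentration by D/Vd = 2125/75 ≈ 28.333 mcg/mL.
Steady-state peak Cmax,ss = C₀·R ≈ 28.333 × 3.9872 ≈ 112.969 mcg/mL.
Peak 113.0 mcg/mL vs MTC 143 mcg/mL: below toxic threshold.

113.0 mcg/mL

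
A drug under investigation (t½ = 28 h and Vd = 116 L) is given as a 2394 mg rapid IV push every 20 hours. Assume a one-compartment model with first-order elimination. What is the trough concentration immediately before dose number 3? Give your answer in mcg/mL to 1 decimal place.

20.2 mcg/mL

f = (1/2)^(τ/t½) = (1/2)^(20/28) ≈ 0.6095.
C₀ = D/Vd = 2394/116 ≈ 20.638 mcg/mL.
Before the 3rd dose, 2 doses have been given. Superposition: Cmin = C₀·(f + f²).
≈ 20.638 × (0.6095 + 0.3715) ≈ 20.638 × 0.9810 ≈ 20.246 mcg/mL.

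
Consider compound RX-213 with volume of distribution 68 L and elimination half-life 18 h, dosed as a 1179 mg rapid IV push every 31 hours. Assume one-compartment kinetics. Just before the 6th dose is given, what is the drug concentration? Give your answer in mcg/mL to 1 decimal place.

7.5 mcg/mL

f = (1/2)^(τ/t½) = (1/2)^(31/18) ≈ 0.3031.
C₀ = D/Vd = 1179/68 ≈ 17.338 mcg/mL.
Before the 6th dose, 5 doses have been given. Superposition: Cmin = C₀·(f + f² + … + f^5).
≈ 17.338 × (0.3031 + 0.0919 + 0.0278 + 0.0084 + 0.0026) ≈ 17.338 × 0.4338 ≈ 7.521 mcg/mL.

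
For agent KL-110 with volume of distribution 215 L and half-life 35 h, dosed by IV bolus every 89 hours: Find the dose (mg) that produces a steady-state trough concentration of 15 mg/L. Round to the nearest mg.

τ/t½ = 89/35 ≈ 2.5429, so f = (1/2)^(89/35) ≈ 0.171603.
Cmin,ss = (D/Vd)·f/(1−f), so D = Cmin,ss·Vd·(1−f)/f.
D = 15 × 215 × (1−f)/f ≈ 15 × 215 × 4.82740 ≈ 15568.36 mg.

15568 mg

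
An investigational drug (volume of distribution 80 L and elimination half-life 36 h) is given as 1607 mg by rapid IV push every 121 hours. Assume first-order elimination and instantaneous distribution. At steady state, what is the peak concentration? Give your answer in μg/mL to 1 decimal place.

22.3 μg/mL

τ/t½ = 121/36 ≈ 3.3611, so fraction remaining f = (1/2)^(121/36) ≈ 0.0973.
Accumulation ratio R = 1/(1 − f) ≈ 1/0.9027 ≈ 1.1078.
Single-dose peak C₀ = D/Vd = 1607/80 ≈ 20.087 μg/mL.
Steady-state peak Cmax,ss = C₀·R ≈ 20.087 × 1.1078 ≈ 22.252 μg/mL.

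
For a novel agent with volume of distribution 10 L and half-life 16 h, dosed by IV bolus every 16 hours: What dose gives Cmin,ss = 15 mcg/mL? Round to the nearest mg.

τ/t½ = 16/16 ≈ 1, so f = (1/2)^(16/16) ≈ 0.500000.
Cmin,ss = (D/Vd)·f/(1−f), so D = Cmin,ss·Vd·(1−f)/f.
D = 15 × 10 × (1−f)/f ≈ 15 × 10 × 1.00000 ≈ 150.00 mg.

150 mg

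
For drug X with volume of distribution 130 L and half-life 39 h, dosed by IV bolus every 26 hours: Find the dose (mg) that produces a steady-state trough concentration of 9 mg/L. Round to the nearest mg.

τ/t½ = 26/39 ≈ 0.66667, so f = (1/2)^(26/39) ≈ 0.629961.
Cmin,ss = (D/Vd)·f/(1−f), so D = Cmin,ss·Vd·(1−f)/f.
D = 9 × 130 × (1−f)/f ≈ 9 × 130 × 0.58740 ≈ 687.26 mg.

687 mg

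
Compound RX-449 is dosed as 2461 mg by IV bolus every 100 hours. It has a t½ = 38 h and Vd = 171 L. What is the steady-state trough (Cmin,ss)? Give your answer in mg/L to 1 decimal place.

k = ln2/t½ = ln2/38 ≈ 0.018241 h⁻¹; fraction remaining f = e^(−kτ) = e^(−0.018241×100) ≈ 0.1614.
At steady state, accumulation factor R = 1/(1 − e^(−kτ)) ≈ 1.1925.
Each bolus raises the concentration by D/Vd = 2461/171 ≈ 14.392 mg/L.
Cmax,ss = C₀/(1 − f) ≈ 14.392/0.8386 ≈ 17.162 mg/L.
Steady-state trough Cmin,ss = Cmax,ss·f ≈ 17.162 × 0.1614 ≈ 2.770 mg/L.

2.8 mg/L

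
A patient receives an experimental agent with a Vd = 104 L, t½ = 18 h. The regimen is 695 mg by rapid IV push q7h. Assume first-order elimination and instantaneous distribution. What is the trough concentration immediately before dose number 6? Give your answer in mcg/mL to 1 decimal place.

16.0 mcg/mL

f = (1/2)^(τ/t½) = (1/2)^(7/18) ≈ 0.7637.
C₀ = D/Vd = 695/104 ≈ 6.683 mcg/mL.
Before the 6th dose, 5 doses have been given. Superposition: Cmin = C₀·(f + f² + … + f^5).
≈ 6.683 × (0.7637 + 0.5832 + 0.4454 + 0.3402 + 0.2598) ≈ 6.683 × 2.3923 ≈ 15.988 mcg/mL.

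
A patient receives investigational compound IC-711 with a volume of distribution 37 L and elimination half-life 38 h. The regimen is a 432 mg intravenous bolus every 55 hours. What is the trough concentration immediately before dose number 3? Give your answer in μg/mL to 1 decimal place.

f = (1/2)^(τ/t½) = (1/2)^(55/38) ≈ 0.3667.
C₀ = D/Vd = 432/37 ≈ 11.676 μg/mL.
Before the 3rd dose, 2 doses have been given. Superposition: Cmin = C₀·(f + f²).
≈ 11.676 × (0.3667 + 0.1345) ≈ 11.676 × 0.5012 ≈ 5.852 μg/mL.

5.9 μg/mL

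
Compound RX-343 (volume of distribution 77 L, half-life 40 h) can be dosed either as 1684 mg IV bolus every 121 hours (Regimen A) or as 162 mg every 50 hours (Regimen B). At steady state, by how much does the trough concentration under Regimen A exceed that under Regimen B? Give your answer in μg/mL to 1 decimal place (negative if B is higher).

1.5 μg/mL

Regimen A: f = (1/2)^(121/40) ≈ 0.1229; Cmin,ss = (1684/77)·f/(1−f) ≈ 3.064 μg/mL.
Regimen B: f = (1/2)^(50/40) ≈ 0.4204; Cmin,ss = (162/77)·f/(1−f) ≈ 1.526 μg/mL.
Difference ≈ 3.064 − 1.526 ≈ 1.538 μg/mL.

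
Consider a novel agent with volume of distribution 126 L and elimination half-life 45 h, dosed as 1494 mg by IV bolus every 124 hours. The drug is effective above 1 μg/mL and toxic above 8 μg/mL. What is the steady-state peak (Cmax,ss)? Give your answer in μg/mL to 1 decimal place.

13.9 μg/mL

τ/t½ = 124/45 ≈ 2.7556, so fraction remaining f = (1/2)^(124/45) ≈ 0.1481.
At steady state, accumulation factor R = 1/(1 − e^(−kτ)) ≈ 1.1738.
Single-dose peak C₀ = D/Vd = 1494/126 ≈ 11.857 μg/mL.
Steady-state peak Cmax,ss = C₀·R ≈ 11.857 × 1.1738 ≈ 13.918 μg/mL.
Peak 13.9 μg/mL vs MTC 8 μg/mL: exceeds toxic threshold.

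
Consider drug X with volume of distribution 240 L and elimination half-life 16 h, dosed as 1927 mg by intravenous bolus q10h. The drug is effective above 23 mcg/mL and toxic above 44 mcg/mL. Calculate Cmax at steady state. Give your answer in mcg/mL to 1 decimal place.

Over one 10-h interval, 10/16 ≈ 0.625 half-lives elapse, leaving f ≈ 0.6484 of each dose.
At steady state, accumulation factor R = 1/(1 − e^(−kτ)) ≈ 2.8441.
Single-dose peak C₀ = D/Vd = 1927/240 ≈ 8.029 mcg/mL.
Cmax,ss = C₀/(1 − f) ≈ 8.029/0.3516 ≈ 22.836 mcg/mL.
Peak 22.8 mcg/mL vs MTC 44 mcg/mL: below toxic threshold.

22.8 mcg/mL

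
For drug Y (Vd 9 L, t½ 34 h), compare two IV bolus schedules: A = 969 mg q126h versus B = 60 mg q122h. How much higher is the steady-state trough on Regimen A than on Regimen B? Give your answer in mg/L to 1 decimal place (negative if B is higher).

Regimen A: f = (1/2)^(126/34) ≈ 0.0766; Cmin,ss = (969/9)·f/(1−f) ≈ 8.931 mg/L.
Regimen B: f = (1/2)^(122/34) ≈ 0.0831; Cmin,ss = (60/9)·f/(1−f) ≈ 0.604 mg/L.
Difference ≈ 8.931 − 0.604 ≈ 8.327 mg/L.

8.3 mg/L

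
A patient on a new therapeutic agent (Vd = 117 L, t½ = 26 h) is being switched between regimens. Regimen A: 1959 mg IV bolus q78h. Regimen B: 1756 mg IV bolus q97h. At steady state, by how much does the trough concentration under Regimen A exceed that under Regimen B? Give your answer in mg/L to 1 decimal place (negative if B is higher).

1.2 mg/L

Regimen A: f = (1/2)^(78/26) ≈ 0.1250; Cmin,ss = (1959/117)·f/(1−f) ≈ 2.392 mg/L.
Regimen B: f = (1/2)^(97/26) ≈ 0.0753; Cmin,ss = (1756/117)·f/(1−f) ≈ 1.222 mg/L.
Difference ≈ 2.392 − 1.222 ≈ 1.170 mg/L.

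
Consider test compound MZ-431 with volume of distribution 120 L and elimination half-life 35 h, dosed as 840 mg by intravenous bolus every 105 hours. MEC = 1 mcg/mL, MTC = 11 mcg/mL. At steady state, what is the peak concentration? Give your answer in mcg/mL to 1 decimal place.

τ = 105 h = 3 half-lives, so f = (1/2)^3 = 0.125.
At steady state, R = 1/(1 − 0.125) = 8/7.
Single-dose peak C₀ = D/Vd = 840/120 = 7 mcg/mL.
Steady-state peak Cmax,ss = C₀·R = 7 × 8/7 ≈ 8.000 mcg/mL.
Peak 8.0 mcg/mL vs MTC 11 mcg/mL: below toxic threshold.

8.0 mcg/mL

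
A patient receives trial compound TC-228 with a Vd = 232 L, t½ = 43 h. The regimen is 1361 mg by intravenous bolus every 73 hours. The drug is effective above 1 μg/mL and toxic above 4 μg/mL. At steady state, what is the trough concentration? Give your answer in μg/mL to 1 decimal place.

2.6 μg/mL

k = ln2/t½ = ln2/43 ≈ 0.016120 h⁻¹; fraction remaining f = e^(−kτ) = e^(−0.016120×73) ≈ 0.3083.
Single-dose peak C₀ = D/Vd = 1361/232 ≈ 5.866 μg/mL.
Steady-state trough Cmin,ss = C₀·f/(1−f) ≈ 5.866 × 0.3083/0.6917 ≈ 2.615 μg/mL.
Trough 2.6 μg/mL vs MEC 1 μg/mL: adequate.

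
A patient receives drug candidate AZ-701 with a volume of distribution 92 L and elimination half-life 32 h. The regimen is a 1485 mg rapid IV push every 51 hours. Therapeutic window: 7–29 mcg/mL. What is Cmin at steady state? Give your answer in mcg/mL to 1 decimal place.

Over one 51-h interval, 51/32 ≈ 1.5938 half-lives elapse, leaving f ≈ 0.3313 of each dose.
Single-dose peak C₀ = D/Vd = 1485/92 ≈ 16.141 mcg/mL.
Steady-state trough Cmin,ss = C₀·f/(1−f) ≈ 16.141 × 0.3313/0.6687 ≈ 7.997 mcg/mL.
Trough 8.0 mcg/mL vs MEC 7 mcg/mL: adequate.

8.0 mcg/mL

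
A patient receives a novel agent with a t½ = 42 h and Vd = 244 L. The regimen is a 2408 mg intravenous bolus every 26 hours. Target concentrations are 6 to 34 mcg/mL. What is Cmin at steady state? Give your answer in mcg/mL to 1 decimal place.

τ/t½ = 26/42 ≈ 0.61905, so fraction remaining f = (1/2)^(26/42) ≈ 0.6511.
At steady state, accumulation factor R = 1/(1 − e^(−kτ)) ≈ 2.8662.
Each bolus raises the concentration by D/Vd = 2408/244 ≈ 9.869 mcg/mL.
Steady-state peak Cmax,ss = C₀·R ≈ 9.869 × 2.8662 ≈ 28.287 mcg/mL.
Steady-state trough Cmin,ss = Cmax,ss·f ≈ 28.287 × 0.6511 ≈ 18.418 mcg/mL.
Trough 18.4 mcg/mL vs MEC 6 mcg/mL: adequate.

18.4 mcg/mL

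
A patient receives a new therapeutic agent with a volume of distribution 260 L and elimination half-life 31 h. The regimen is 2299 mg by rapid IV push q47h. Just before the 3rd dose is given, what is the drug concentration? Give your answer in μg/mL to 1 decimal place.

4.2 μg/mL

f = (1/2)^(τ/t½) = (1/2)^(47/31) ≈ 0.3496.
C₀ = D/Vd = 2299/260 ≈ 8.842 μg/mL.
Before the 3rd dose, 2 doses have been given. Superposition: Cmin = C₀·(f + f²).
≈ 8.842 × (0.3496 + 0.1222) ≈ 8.842 × 0.4718 ≈ 4.172 μg/mL.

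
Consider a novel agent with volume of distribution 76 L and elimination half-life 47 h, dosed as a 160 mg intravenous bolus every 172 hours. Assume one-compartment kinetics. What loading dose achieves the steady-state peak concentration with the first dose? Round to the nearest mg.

f = (1/2)^(172/47) ≈ 0.079133; accumulation ratio R = 1/(1−f) ≈ 1.08593.
Loading dose to hit Cmax,ss on first dose: D_load = D_maint·R ≈ 160 × 1.08593 ≈ 173.75 mg.

174 mg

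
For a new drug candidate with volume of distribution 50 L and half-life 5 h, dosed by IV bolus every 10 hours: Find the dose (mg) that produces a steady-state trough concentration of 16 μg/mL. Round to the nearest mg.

τ/t½ = 10/5 ≈ 2, so f = (1/2)^(10/5) ≈ 0.250000.
Cmin,ss = (D/Vd)·f/(1−f), so D = Cmin,ss·Vd·(1−f)/f.
D = 16 × 50 × (1−f)/f ≈ 16 × 50 × 3.00000 ≈ 2400.00 mg.

2400 mg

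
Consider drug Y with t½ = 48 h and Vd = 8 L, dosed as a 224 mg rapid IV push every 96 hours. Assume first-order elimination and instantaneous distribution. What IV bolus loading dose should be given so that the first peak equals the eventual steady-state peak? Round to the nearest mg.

299 mg

f = (1/2)^(96/48) ≈ 0.250000; accumulation ratio R = 1/(1−f) ≈ 1.33333.
Loading dose to hit Cmax,ss on first dose: D_load = D_maint·R ≈ 224 × 1.33333 ≈ 298.67 mg.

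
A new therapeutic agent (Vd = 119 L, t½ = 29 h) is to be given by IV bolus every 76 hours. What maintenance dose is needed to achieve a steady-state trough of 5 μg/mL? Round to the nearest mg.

3065 mg

τ/t½ = 76/29 ≈ 2.6207, so f = (1/2)^(76/29) ≈ 0.162590.
Cmin,ss = (D/Vd)·f/(1−f), so D = Cmin,ss·Vd·(1−f)/f.
D = 5 × 119 × (1−f)/f ≈ 5 × 119 × 5.15044 ≈ 3064.51 mg.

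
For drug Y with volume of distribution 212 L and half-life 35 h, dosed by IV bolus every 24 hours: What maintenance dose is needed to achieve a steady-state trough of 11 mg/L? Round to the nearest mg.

1419 mg

τ/t½ = 24/35 ≈ 0.68571, so f = (1/2)^(24/35) ≈ 0.621698.
Cmin,ss = (D/Vd)·f/(1−f), so D = Cmin,ss·Vd·(1−f)/f.
D = 11 × 212 × (1−f)/f ≈ 11 × 212 × 0.60850 ≈ 1419.02 mg.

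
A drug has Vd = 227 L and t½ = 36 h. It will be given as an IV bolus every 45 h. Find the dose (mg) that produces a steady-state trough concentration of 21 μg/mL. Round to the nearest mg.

6571 mg

τ/t½ = 45/36 ≈ 1.25, so f = (1/2)^(45/36) ≈ 0.420448.
Cmin,ss = (D/Vd)·f/(1−f), so D = Cmin,ss·Vd·(1−f)/f.
D = 21 × 227 × (1−f)/f ≈ 21 × 227 × 1.37842 ≈ 6570.93 mg.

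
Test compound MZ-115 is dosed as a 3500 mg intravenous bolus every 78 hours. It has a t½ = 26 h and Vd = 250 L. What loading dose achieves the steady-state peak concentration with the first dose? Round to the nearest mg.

f = (1/2)^(78/26) ≈ 0.125000; accumulation ratio R = 1/(1−f) ≈ 1.14286.
Loading dose to hit Cmax,ss on first dose: D_load = D_maint·R ≈ 3500 × 1.14286 ≈ 4000.01 mg.

4000 mg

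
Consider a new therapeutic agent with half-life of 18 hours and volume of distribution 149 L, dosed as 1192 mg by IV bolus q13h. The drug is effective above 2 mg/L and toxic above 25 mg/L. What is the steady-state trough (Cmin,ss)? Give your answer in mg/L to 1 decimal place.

12.3 mg/L

Over one 13-h interval, 13/18 ≈ 0.72222 half-lives elapse, leaving f ≈ 0.6062 of each dose.
Single-dose peak C₀ = D/Vd = 1192/149 ≈ 8.000 mg/L.
Steady-state trough Cmin,ss = C₀·f/(1−f) ≈ 8.000 × 0.6062/0.3938 ≈ 12.315 mg/L.
Trough 12.3 mg/L vs MEC 2 mg/L: adequate.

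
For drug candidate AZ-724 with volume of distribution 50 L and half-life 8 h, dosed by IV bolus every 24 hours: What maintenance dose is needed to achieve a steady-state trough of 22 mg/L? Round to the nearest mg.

τ/t½ = 24/8 ≈ 3, so f = (1/2)^(24/8) ≈ 0.125000.
Cmin,ss = (D/Vd)·f/(1−f), so D = Cmin,ss·Vd·(1−f)/f.
D = 22 × 50 × (1−f)/f ≈ 22 × 50 × 7.00000 ≈ 7700.00 mg.

7700 mg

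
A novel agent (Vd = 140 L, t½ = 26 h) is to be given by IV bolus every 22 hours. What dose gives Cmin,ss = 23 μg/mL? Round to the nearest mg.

τ/t½ = 22/26 ≈ 0.84615, so f = (1/2)^(22/26) ≈ 0.556266.
Cmin,ss = (D/Vd)·f/(1−f), so D = Cmin,ss·Vd·(1−f)/f.
D = 23 × 140 × (1−f)/f ≈ 23 × 140 × 0.79770 ≈ 2568.59 mg.

2569 mg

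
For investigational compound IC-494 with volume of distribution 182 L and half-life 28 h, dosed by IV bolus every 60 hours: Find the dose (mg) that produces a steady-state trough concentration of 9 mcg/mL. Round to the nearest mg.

5596 mg

τ/t½ = 60/28 ≈ 2.1429, so f = (1/2)^(60/28) ≈ 0.226431.
Cmin,ss = (D/Vd)·f/(1−f), so D = Cmin,ss·Vd·(1−f)/f.
D = 9 × 182 × (1−f)/f ≈ 9 × 182 × 3.41636 ≈ 5596.00 mg.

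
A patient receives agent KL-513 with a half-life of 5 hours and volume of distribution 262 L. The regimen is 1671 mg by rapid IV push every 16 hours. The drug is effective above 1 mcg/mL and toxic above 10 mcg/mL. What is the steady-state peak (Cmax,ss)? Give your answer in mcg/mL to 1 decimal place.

7.2 mcg/mL

k = ln2/t½ = ln2/5 ≈ 0.138629 h⁻¹; fraction remaining f = e^(−kτ) = e^(−0.138629×16) ≈ 0.1088.
Accumulation ratio R = 1/(1 − f) ≈ 1/0.8912 ≈ 1.1221.
Each bolus raises the concentration by D/Vd = 1671/262 ≈ 6.378 mcg/mL.
Steady-state peak Cmax,ss = C₀·R ≈ 6.378 × 1.1221 ≈ 7.157 mcg/mL.
Peak 7.2 mcg/mL vs MTC 10 mcg/mL: below toxic threshold.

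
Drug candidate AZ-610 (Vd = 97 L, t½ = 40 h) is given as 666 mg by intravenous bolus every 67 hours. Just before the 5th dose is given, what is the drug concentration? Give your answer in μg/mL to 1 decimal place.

3.1 μg/mL

f = (1/2)^(τ/t½) = (1/2)^(67/40) ≈ 0.3132.
C₀ = D/Vd = 666/97 ≈ 6.866 μg/mL.
Before the 5th dose, 4 doses have been given. Superposition: Cmin = C₀·(f + f² + … + f^4).
≈ 6.866 × (0.3132 + 0.0981 + 0.0307 + 0.0096) ≈ 6.866 × 0.4516 ≈ 3.101 μg/mL.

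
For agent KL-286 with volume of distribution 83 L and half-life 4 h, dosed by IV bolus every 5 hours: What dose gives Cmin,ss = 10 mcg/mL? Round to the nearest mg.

1144 mg

τ/t½ = 5/4 ≈ 1.25, so f = (1/2)^(5/4) ≈ 0.420448.
Cmin,ss = (D/Vd)·f/(1−f), so D = Cmin,ss·Vd·(1−f)/f.
D = 10 × 83 × (1−f)/f ≈ 10 × 83 × 1.37842 ≈ 1144.09 mg.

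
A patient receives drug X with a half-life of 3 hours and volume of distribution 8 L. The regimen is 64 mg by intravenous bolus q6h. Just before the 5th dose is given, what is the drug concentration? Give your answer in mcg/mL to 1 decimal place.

2.7 mcg/mL

f = (1/2)^(τ/t½) = (1/2)^(6/3) ≈ 0.2500.
C₀ = D/Vd = 64/8 ≈ 8.000 mcg/mL.
Before the 5th dose, 4 doses have been given. Superposition: Cmin = C₀·(f + f² + … + f^4).
≈ 8.000 × (0.2500 + 0.0625 + 0.0156 + 0.0039) ≈ 8.000 × 0.3320 ≈ 2.656 mcg/mL.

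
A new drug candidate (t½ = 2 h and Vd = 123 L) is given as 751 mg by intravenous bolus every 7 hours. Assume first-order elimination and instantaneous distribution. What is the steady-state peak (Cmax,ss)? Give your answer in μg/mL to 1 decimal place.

6.7 μg/mL

k = ln2/t½ = ln2/2 ≈ 0.346574 h⁻¹; fraction remaining f = e^(−kτ) = e^(−0.346574×7) ≈ 0.0884.
At steady state, accumulation factor R = 1/(1 − e^(−kτ)) ≈ 1.0970.
Each bolus raises the concentration by D/Vd = 751/123 ≈ 6.106 μg/mL.
Steady-state peak Cmax,ss = C₀·R ≈ 6.106 × 1.0970 ≈ 6.698 μg/mL.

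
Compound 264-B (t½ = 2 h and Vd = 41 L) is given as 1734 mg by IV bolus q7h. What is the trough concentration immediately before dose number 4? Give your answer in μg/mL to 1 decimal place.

f = (1/2)^(τ/t½) = (1/2)^(7/2) ≈ 0.0884.
C₀ = D/Vd = 1734/41 ≈ 42.293 μg/mL.
Before the 4th dose, 3 doses have been given. Superposition: Cmin = C₀·(f + f² + … + f^3).
≈ 42.293 × (0.0884 + 0.0078 + 0.0007) ≈ 42.293 × 0.0969 ≈ 4.098 μg/mL.

4.1 μg/mL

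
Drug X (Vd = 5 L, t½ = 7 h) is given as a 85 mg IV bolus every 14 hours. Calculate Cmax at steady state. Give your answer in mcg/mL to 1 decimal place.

τ = 14 h = 2 half-lives, so f = (1/2)^2 = 0.25.
At steady state, R = 1/(1 − 0.25) = 4/3.
Single-dose peak C₀ = D/Vd = 85/5 = 17 mcg/mL.
Steady-state peak Cmax,ss = C₀·R = 17 × 4/3 ≈ 22.667 mcg/mL.

22.7 mcg/mL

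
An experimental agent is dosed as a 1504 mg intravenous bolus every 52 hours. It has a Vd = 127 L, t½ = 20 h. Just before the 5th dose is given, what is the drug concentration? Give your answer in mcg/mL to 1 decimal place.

2.3 mcg/mL

f = (1/2)^(τ/t½) = (1/2)^(52/20) ≈ 0.1649.
C₀ = D/Vd = 1504/127 ≈ 11.843 mcg/mL.
Before the 5th dose, 4 doses have been given. Superposition: Cmin = C₀·(f + f² + … + f^4).
≈ 11.843 × (0.1649 + 0.0272 + 0.0045 + 0.0007) ≈ 11.843 × 0.1973 ≈ 2.337 mcg/mL.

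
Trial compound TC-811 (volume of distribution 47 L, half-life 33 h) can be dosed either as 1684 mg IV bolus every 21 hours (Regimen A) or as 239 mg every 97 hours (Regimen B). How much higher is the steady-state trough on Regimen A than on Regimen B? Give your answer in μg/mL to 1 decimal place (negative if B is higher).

Regimen A: f = (1/2)^(21/33) ≈ 0.6433; Cmin,ss = (1684/47)·f/(1−f) ≈ 64.618 μg/mL.
Regimen B: f = (1/2)^(97/33) ≈ 0.1304; Cmin,ss = (239/47)·f/(1−f) ≈ 0.763 μg/mL.
Difference ≈ 64.618 − 0.763 ≈ 63.855 μg/mL.

63.9 μg/mL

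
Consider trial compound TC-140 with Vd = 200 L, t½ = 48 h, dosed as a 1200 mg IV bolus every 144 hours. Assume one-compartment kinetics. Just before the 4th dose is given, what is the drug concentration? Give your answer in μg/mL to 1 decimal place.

0.9 μg/mL

f = (1/2)^(τ/t½) = (1/2)^(144/48) ≈ 0.1250.
C₀ = D/Vd = 1200/200 ≈ 6.000 μg/mL.
Before the 4th dose, 3 doses have been given. Superposition: Cmin = C₀·(f + f² + … + f^3).
≈ 6.000 × (0.1250 + 0.0156 + 0.0020) ≈ 6.000 × 0.1426 ≈ 0.856 μg/mL.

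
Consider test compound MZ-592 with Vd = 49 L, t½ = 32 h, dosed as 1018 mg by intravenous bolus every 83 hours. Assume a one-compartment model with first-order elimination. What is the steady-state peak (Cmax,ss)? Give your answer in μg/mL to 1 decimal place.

Over one 83-h interval, 83/32 ≈ 2.5938 half-lives elapse, leaving f ≈ 0.1657 of each dose.
At steady state, accumulation factor R = 1/(1 − e^(−kτ)) ≈ 1.1986.
Each bolus raises the concentration by D/Vd = 1018/49 ≈ 20.776 μg/mL.
Steady-state peak Cmax,ss = C₀·R ≈ 20.776 × 1.1986 ≈ 24.902 μg/mL.

24.9 μg/mL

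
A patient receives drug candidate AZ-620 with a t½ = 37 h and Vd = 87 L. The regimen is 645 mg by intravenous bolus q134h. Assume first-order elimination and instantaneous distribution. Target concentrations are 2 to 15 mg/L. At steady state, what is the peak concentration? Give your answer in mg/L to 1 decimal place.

8.1 mg/L

k = ln2/t½ = ln2/37 ≈ 0.018734 h⁻¹; fraction remaining f = e^(−kτ) = e^(−0.018734×134) ≈ 0.0812.
At steady state, accumulation factor R = 1/(1 − e^(−kτ)) ≈ 1.0884.
Each bolus raises the concentration by D/Vd = 645/87 ≈ 7.414 mg/L.
Steady-state peak Cmax,ss = C₀·R ≈ 7.414 × 1.0884 ≈ 8.069 mg/L.
Peak 8.1 mg/L vs MTC 15 mg/L: below toxic threshold.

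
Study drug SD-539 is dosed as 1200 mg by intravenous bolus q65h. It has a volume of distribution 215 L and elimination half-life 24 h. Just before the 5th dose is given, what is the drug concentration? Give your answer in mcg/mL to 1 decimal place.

1.0 mcg/mL

f = (1/2)^(τ/t½) = (1/2)^(65/24) ≈ 0.1530.
C₀ = D/Vd = 1200/215 ≈ 5.581 mcg/mL.
Before the 5th dose, 4 doses have been given. Superposition: Cmin = C₀·(f + f² + … + f^4).
≈ 5.581 × (0.1530 + 0.0234 + 0.0036 + 0.0005) ≈ 5.581 × 0.1805 ≈ 1.007 mcg/mL.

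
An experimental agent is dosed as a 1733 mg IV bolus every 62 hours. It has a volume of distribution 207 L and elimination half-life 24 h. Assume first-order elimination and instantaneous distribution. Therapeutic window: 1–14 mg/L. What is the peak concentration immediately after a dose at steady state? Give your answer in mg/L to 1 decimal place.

10.0 mg/L

τ/t½ = 62/24 ≈ 2.5833, so fraction remaining f = (1/2)^(62/24) ≈ 0.1669.
At steady state, accumulation factor R = 1/(1 − e^(−kτ)) ≈ 1.2003.
Each bolus raises the concentration by D/Vd = 1733/207 ≈ 8.372 mg/L.
Steady-state peak Cmax,ss = C₀·R ≈ 8.372 × 1.2003 ≈ 10.049 mg/L.
Peak 10.0 mg/L vs MTC 14 mg/L: below toxic threshold.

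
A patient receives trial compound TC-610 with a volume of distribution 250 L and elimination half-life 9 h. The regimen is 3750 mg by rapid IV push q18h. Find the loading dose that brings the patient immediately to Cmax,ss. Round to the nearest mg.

5000 mg

f = (1/2)^(18/9) ≈ 0.250000; accumulation ratio R = 1/(1−f) ≈ 1.33333.
Loading dose to hit Cmax,ss on first dose: D_load = D_maint·R ≈ 3750 × 1.33333 ≈ 4999.99 mg.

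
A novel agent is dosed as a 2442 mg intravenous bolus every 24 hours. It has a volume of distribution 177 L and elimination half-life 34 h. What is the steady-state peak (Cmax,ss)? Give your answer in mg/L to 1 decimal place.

k = ln2/t½ = ln2/34 ≈ 0.020387 h⁻¹; fraction remaining f = e^(−kτ) = e^(−0.020387×24) ≈ 0.6131.
At steady state, accumulation factor R = 1/(1 − e^(−kτ)) ≈ 2.5846.
Single-dose peak C₀ = D/Vd = 2442/177 ≈ 13.797 mg/L.
Cmax,ss = C₀/(1 − f) ≈ 13.797/0.3869 ≈ 35.660 mg/L.

35.7 mg/L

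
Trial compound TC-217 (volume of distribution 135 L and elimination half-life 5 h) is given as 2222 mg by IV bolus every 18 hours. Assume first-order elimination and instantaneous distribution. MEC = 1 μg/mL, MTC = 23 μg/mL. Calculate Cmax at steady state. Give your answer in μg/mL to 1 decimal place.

Over one 18-h interval, 18/5 ≈ 3.6 half-lives elapse, leaving f ≈ 0.0825 of each dose.
At steady state, accumulation factor R = 1/(1 − e^(−kτ)) ≈ 1.0899.
Single-dose peak C₀ = D/Vd = 2222/135 ≈ 16.459 μg/mL.
Steady-state peak Cmax,ss = C₀·R ≈ 16.459 × 1.0899 ≈ 17.939 μg/mL.
Peak 17.9 μg/mL vs MTC 23 μg/mL: below toxic threshold.

17.9 μg/mL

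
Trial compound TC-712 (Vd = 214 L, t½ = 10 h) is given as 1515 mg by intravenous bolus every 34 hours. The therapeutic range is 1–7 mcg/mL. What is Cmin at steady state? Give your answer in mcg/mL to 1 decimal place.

0.7 mcg/mL

k = ln2/t½ = ln2/10 ≈ 0.069315 h⁻¹; fraction remaining f = e^(−kτ) = e^(−0.069315×34) ≈ 0.0947.
At steady state, accumulation factor R = 1/(1 − e^(−kτ)) ≈ 1.1046.
Single-dose peak C₀ = D/Vd = 1515/214 ≈ 7.079 mcg/mL.
Steady-state peak Cmax,ss = C₀·R ≈ 7.079 × 1.1046 ≈ 7.819 mcg/mL.
One interval later, Cmin,ss = Cmax,ss·e^(−kτ) ≈ 7.819 × 0.0947 ≈ 0.740 mcg/mL.
Trough 0.7 mcg/mL vs MEC 1 mcg/mL: subtherapeutic.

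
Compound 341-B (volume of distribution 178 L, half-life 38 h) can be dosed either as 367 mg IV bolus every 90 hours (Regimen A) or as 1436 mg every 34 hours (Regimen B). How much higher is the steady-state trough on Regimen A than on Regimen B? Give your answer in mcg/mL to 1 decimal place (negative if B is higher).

-8.9 mcg/mL

Regimen A: f = (1/2)^(90/38) ≈ 0.1937; Cmin,ss = (367/178)·f/(1−f) ≈ 0.495 mcg/mL.
Regimen B: f = (1/2)^(34/38) ≈ 0.5378; Cmin,ss = (1436/178)·f/(1−f) ≈ 9.387 mcg/mL.
Difference ≈ 0.495 − 9.387 ≈ -8.892 mcg/mL.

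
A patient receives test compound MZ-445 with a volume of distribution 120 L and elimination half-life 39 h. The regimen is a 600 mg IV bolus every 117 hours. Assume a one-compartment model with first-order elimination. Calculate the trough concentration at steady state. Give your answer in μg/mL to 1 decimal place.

0.7 μg/mL

The dosing interval is 3 half-lives, so f = 2^(−3) = 0.125.
Accumulation ratio R = 1/(1 − f) = 1/0.875 = 8/7.
Single-dose peak C₀ = D/Vd = 600/120 = 5 μg/mL.
Steady-state peak Cmax,ss = C₀·R = 5 × 8/7 ≈ 5.714 μg/mL.
Steady-state trough Cmin,ss = Cmax,ss·f ≈ 5.714 × 0.125 ≈ 0.714 μg/mL.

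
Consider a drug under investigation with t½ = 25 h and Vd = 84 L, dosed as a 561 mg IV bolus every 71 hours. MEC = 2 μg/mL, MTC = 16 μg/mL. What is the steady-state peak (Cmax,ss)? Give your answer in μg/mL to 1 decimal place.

7.8 μg/mL

τ/t½ = 71/25 ≈ 2.84, so fraction remaining f = (1/2)^(71/25) ≈ 0.1397.
At steady state, accumulation factor R = 1/(1 − e^(−kτ)) ≈ 1.1624.
Single-dose peak C₀ = D/Vd = 561/84 ≈ 6.679 μg/mL.
Steady-state peak Cmax,ss = C₀·R ≈ 6.679 × 1.1624 ≈ 7.764 μg/mL.
Peak 7.8 μg/mL vs MTC 16 μg/mL: below toxic threshold.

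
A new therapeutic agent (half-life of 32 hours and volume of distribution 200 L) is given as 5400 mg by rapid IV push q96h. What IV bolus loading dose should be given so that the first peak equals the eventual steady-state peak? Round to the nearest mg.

6171 mg

f = (1/2)^(96/32) ≈ 0.125000; accumulation ratio R = 1/(1−f) ≈ 1.14286.
Loading dose to hit Cmax,ss on first dose: D_load = D_maint·R ≈ 5400 × 1.14286 ≈ 6171.44 mg.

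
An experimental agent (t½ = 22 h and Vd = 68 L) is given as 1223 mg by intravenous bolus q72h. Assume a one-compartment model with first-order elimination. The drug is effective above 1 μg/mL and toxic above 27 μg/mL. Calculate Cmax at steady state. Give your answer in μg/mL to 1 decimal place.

τ/t½ = 72/22 ≈ 3.2727, so fraction remaining f = (1/2)^(72/22) ≈ 0.1035.
At steady state, accumulation factor R = 1/(1 − e^(−kτ)) ≈ 1.1154.
Each bolus raises the concentration by D/Vd = 1223/68 ≈ 17.985 μg/mL.
Steady-state peak Cmax,ss = C₀·R ≈ 17.985 × 1.1154 ≈ 20.060 μg/mL.
Peak 20.1 μg/mL vs MTC 27 μg/mL: below toxic threshold.

20.1 μg/mL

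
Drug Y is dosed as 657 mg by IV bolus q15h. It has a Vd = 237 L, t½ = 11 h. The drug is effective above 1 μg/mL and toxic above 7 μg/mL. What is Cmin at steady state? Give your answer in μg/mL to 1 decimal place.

τ/t½ = 15/11 ≈ 1.3636, so fraction remaining f = (1/2)^(15/11) ≈ 0.3886.
Each bolus raises the concentration by D/Vd = 657/237 ≈ 2.772 μg/mL.
Steady-state trough Cmin,ss = C₀·f/(1−f) ≈ 2.772 × 0.3886/0.6114 ≈ 1.762 μg/mL.
Trough 1.8 μg/mL vs MEC 1 μg/mL: adequate.

1.8 μg/mL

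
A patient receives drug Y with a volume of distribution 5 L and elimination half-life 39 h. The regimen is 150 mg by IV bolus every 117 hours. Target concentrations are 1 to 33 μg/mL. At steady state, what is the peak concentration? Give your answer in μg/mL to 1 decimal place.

34.3 μg/mL

The dosing interval is 3 half-lives, so f = 2^(−3) = 0.125.
At steady state, R = 1/(1 − 0.125) = 8/7.
Single-dose peak C₀ = D/Vd = 150/5 = 30 μg/mL.
Steady-state peak Cmax,ss = C₀·R = 30 × 8/7 ≈ 34.286 μg/mL.
Peak 34.3 μg/mL vs MTC 33 μg/mL: exceeds toxic threshold.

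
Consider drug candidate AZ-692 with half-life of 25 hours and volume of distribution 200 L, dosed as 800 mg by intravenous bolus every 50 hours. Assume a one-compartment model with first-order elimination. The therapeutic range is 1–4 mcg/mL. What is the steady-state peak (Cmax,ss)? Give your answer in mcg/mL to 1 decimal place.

5.3 mcg/mL

τ = 50 h = 2 half-lives, so f = (1/2)^2 = 0.25.
At steady state, R = 1/(1 − 0.25) = 4/3.
Single-dose peak C₀ = D/Vd = 800/200 = 4 mcg/mL.
Steady-state peak Cmax,ss = C₀·R = 4 × 4/3 ≈ 5.333 mcg/mL.
Peak 5.3 mcg/mL vs MTC 4 mcg/mL: exceeds toxic threshold.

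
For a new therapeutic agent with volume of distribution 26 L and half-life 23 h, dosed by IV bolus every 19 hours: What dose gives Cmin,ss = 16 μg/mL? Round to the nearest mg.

τ/t½ = 19/23 ≈ 0.82609, so f = (1/2)^(19/23) ≈ 0.564057.
Cmin,ss = (D/Vd)·f/(1−f), so D = Cmin,ss·Vd·(1−f)/f.
D = 16 × 26 × (1−f)/f ≈ 16 × 26 × 0.77287 ≈ 321.51 mg.

322 mg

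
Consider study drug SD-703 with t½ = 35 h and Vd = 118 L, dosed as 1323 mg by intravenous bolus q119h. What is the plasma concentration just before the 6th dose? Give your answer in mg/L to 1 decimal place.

f = (1/2)^(τ/t½) = (1/2)^(119/35) ≈ 0.0947.
C₀ = D/Vd = 1323/118 ≈ 11.212 mg/L.
Before the 6th dose, 5 doses have been given. Superposition: Cmin = C₀·(f + f² + … + f^5).
≈ 11.212 × (0.0947 + 0.0090 + 0.0008 + 0.0001 + 0.0000) ≈ 11.212 × 0.1046 ≈ 1.173 mg/L.

1.2 mg/L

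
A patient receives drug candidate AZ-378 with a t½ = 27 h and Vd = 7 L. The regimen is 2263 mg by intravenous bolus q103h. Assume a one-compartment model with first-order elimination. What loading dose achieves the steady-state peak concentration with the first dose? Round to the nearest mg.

f = (1/2)^(103/27) ≈ 0.071060; accumulation ratio R = 1/(1−f) ≈ 1.07650.
Loading dose to hit Cmax,ss on first dose: D_load = D_maint·R ≈ 2263 × 1.07650 ≈ 2436.12 mg.

2436 mg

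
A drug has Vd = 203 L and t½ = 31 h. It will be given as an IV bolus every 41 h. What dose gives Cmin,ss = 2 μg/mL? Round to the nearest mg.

609 mg

τ/t½ = 41/31 ≈ 1.3226, so f = (1/2)^(41/31) ≈ 0.399819.
Cmin,ss = (D/Vd)·f/(1−f), so D = Cmin,ss·Vd·(1−f)/f.
D = 2 × 203 × (1−f)/f ≈ 2 × 203 × 1.50113 ≈ 609.46 mg.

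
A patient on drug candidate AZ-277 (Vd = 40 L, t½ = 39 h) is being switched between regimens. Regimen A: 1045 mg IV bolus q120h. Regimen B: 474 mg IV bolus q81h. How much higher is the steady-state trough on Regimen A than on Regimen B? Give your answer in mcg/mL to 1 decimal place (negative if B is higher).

Regimen A: f = (1/2)^(120/39) ≈ 0.1185; Cmin,ss = (1045/40)·f/(1−f) ≈ 3.512 mcg/mL.
Regimen B: f = (1/2)^(81/39) ≈ 0.2370; Cmin,ss = (474/40)·f/(1−f) ≈ 3.681 mcg/mL.
Difference ≈ 3.512 − 3.681 ≈ -0.169 mcg/mL.

-0.2 mcg/mL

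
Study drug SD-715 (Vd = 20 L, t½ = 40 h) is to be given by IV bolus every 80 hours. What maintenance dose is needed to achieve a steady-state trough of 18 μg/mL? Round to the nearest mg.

τ/t½ = 80/40 ≈ 2, so f = (1/2)^(80/40) ≈ 0.250000.
Cmin,ss = (D/Vd)·f/(1−f), so D = Cmin,ss·Vd·(1−f)/f.
D = 18 × 20 × (1−f)/f ≈ 18 × 20 × 3.00000 ≈ 1080.00 mg.

1080 mg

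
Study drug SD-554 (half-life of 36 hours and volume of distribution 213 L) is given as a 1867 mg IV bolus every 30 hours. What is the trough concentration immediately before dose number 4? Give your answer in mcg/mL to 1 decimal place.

f = (1/2)^(τ/t½) = (1/2)^(30/36) ≈ 0.5612.
C₀ = D/Vd = 1867/213 ≈ 8.765 mcg/mL.
Before the 4th dose, 3 doses have been given. Superposition: Cmin = C₀·(f + f² + … + f^3).
≈ 8.765 × (0.5612 + 0.3149 + 0.1767) ≈ 8.765 × 1.0528 ≈ 9.228 mcg/mL.

9.2 mcg/mL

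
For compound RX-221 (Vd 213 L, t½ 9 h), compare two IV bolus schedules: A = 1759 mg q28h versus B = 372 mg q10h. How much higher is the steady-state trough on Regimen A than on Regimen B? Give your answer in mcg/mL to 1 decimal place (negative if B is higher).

Regimen A: f = (1/2)^(28/9) ≈ 0.1157; Cmin,ss = (1759/213)·f/(1−f) ≈ 1.080 mcg/mL.
Regimen B: f = (1/2)^(10/9) ≈ 0.4629; Cmin,ss = (372/213)·f/(1−f) ≈ 1.505 mcg/mL.
Difference ≈ 1.080 − 1.505 ≈ -0.425 mcg/mL.

-0.4 mcg/mL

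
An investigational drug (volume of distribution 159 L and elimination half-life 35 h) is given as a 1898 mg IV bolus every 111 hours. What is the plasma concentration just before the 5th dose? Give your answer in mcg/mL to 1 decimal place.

f = (1/2)^(τ/t½) = (1/2)^(111/35) ≈ 0.1110.
C₀ = D/Vd = 1898/159 ≈ 11.937 mcg/mL.
Before the 5th dose, 4 doses have been given. Superposition: Cmin = C₀·(f + f² + … + f^4).
≈ 11.937 × (0.1110 + 0.0123 + 0.0014 + 0.0002) ≈ 11.937 × 0.1249 ≈ 1.491 mcg/mL.

1.5 mcg/mL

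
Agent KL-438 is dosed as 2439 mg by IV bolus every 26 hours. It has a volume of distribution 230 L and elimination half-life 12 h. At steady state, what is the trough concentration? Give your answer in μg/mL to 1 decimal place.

Over one 26-h interval, 26/12 ≈ 2.1667 half-lives elapse, leaving f ≈ 0.2227 of each dose.
Each bolus raises the concentration by D/Vd = 2439/230 ≈ 10.604 μg/mL.
Steady-state trough Cmin,ss = C₀·f/(1−f) ≈ 10.604 × 0.2227/0.7773 ≈ 3.038 μg/mL.

3.0 μg/mL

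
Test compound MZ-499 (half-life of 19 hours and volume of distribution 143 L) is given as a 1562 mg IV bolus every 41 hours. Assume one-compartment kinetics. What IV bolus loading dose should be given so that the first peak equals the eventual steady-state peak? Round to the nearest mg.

2013 mg

f = (1/2)^(41/19) ≈ 0.224083; accumulation ratio R = 1/(1−f) ≈ 1.28880.
Loading dose to hit Cmax,ss on first dose: D_load = D_maint·R ≈ 1562 × 1.28880 ≈ 2013.11 mg.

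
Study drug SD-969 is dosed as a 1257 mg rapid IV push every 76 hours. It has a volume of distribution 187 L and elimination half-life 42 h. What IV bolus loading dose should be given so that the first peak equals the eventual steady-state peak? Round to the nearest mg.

f = (1/2)^(76/42) ≈ 0.285285; accumulation ratio R = 1/(1−f) ≈ 1.39916.
Loading dose to hit Cmax,ss on first dose: D_load = D_maint·R ≈ 1257 × 1.39916 ≈ 1758.74 mg.

1759 mg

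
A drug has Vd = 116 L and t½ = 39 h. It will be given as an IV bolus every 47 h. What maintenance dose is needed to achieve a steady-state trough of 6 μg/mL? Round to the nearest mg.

τ/t½ = 47/39 ≈ 1.2051, so f = (1/2)^(47/39) ≈ 0.433731.
Cmin,ss = (D/Vd)·f/(1−f), so D = Cmin,ss·Vd·(1−f)/f.
D = 6 × 116 × (1−f)/f ≈ 6 × 116 × 1.30558 ≈ 908.68 mg.

909 mg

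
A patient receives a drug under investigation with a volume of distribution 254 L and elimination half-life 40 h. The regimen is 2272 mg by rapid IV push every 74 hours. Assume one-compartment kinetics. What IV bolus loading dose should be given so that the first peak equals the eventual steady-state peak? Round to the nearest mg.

f = (1/2)^(74/40) ≈ 0.277392; accumulation ratio R = 1/(1−f) ≈ 1.38388.
Loading dose to hit Cmax,ss on first dose: D_load = D_maint·R ≈ 2272 × 1.38388 ≈ 3144.18 mg.

3144 mg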